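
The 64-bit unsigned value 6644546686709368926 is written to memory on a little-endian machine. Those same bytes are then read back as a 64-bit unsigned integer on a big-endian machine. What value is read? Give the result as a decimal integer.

6811922971627370076

6644546686709368926 in 64-bit hexadecimal is 0x5C362C01DACF885E.
Stored little-endian, the bytes at ascending addresses are 5E 88 CF DA 01 2C 36 5C.
Read back as big-endian, the last byte is least significant, giving 0x5E88CFDA012C365C.
0x5E88CFDA012C365C = 6811922971627370076.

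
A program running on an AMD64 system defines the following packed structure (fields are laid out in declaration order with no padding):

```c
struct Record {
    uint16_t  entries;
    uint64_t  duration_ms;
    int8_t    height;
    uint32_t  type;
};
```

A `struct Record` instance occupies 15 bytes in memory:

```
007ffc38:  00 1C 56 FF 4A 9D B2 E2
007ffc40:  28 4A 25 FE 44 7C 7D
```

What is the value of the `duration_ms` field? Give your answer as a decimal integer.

`duration_ms` follows `entries` (2 bytes), so it starts at byte offset 2 and occupies 8 bytes.
Bytes at offsets 2..9: 56 FF 4A 9D B2 E2 28 4A.
Little-endian: lowest address holds the least-significant byte.
Reassemble most-significant byte first: 4A 28 E2 B2 9D 4A FF 56 → 0x4A28E2B29D4AFF56.
0x4A28E2B29D4AFF56 = 5343770214646087510.

5343770214646087510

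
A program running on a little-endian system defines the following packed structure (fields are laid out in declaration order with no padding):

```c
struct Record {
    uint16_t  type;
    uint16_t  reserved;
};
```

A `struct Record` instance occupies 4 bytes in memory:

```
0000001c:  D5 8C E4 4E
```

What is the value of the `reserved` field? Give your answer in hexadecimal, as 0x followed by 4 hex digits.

`reserved` follows `type` (2 bytes), so it starts at byte offset 2 and occupies 2 bytes.
Bytes at offsets 2..3: E4 4E.
In little-endian order the low byte comes first in memory.
Reassemble most-significant byte first: 4E E4 → 0x4EE4.

0x4EE4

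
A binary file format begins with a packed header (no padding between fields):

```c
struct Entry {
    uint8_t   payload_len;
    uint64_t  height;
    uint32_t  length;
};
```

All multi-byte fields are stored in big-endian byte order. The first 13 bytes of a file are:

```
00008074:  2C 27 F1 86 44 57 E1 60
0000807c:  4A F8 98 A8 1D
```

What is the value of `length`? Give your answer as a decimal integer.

4170754077

`length` follows `payload_len` (1 B), `height` (8 B), so it starts at offset 1 + 8 = 9 and occupies 4 bytes.
Bytes at offsets 9..12: F8 98 A8 1D.
In big-endian order the high byte comes first in memory.
The bytes are already most-significant first: 0xF898A81D.
0xF898A81D = 4170754077.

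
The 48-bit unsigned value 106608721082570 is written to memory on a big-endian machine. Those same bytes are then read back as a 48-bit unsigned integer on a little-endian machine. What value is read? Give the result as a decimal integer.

222345956881760

106608721082570 in 48-bit hexadecimal is 0x60F5C6F338CA.
Stored big-endian, the bytes at ascending addresses are 60 F5 C6 F3 38 CA.
Read back as little-endian, the first byte is least significant, giving 0xCA38F3C6F560.
0xCA38F3C6F560 = 222345956881760.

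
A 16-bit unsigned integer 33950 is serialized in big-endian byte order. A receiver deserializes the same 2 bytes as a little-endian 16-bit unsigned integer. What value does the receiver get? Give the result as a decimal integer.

40580

33950 in 16-bit hexadecimal is 0x849E.
Stored big-endian, the bytes at ascending addresses are 84 9E.
Read back as little-endian, the first byte is least significant, giving 0x9E84.
0x9E84 = 40580.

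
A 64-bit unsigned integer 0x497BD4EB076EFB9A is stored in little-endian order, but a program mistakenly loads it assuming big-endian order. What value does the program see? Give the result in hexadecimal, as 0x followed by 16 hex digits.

0x9AFB6E07EBD47B49

Stored little-endian, the bytes at ascending addresses are 9A FB 6E 07 EB D4 7B 49.
Read back as big-endian, the last byte is least significant, giving 0x9AFB6E07EBD47B49.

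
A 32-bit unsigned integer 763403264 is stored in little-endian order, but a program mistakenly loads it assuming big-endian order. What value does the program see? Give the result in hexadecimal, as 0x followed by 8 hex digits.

0x009C802D

763403264 in 32-bit hexadecimal is 0x2D809C00.
Stored little-endian, the bytes at ascending addresses are 00 9C 80 2D.
Read back as big-endian, the last byte is least significant, giving 0x009C802D.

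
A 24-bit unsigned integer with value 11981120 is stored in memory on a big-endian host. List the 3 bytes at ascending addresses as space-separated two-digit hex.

11981120 in hexadecimal, padded to 24 bits, is 0xB6D140.
Split into bytes (most-significant first): B6 D1 40.
Big-endian stores the most-significant byte at the lowest address.
So the memory order matches the most-significant-first order: B6 D1 40.

B6 D1 40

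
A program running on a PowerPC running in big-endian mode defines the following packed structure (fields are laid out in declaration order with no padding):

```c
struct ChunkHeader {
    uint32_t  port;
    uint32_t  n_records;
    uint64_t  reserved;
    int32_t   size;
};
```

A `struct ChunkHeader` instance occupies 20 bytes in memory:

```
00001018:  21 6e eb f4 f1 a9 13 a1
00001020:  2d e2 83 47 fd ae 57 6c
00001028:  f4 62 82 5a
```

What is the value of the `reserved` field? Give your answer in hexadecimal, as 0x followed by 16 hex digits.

`reserved` follows `port` (4 B), `n_records` (4 B), so it starts at offset 4 + 4 = 8 and occupies 8 bytes.
Bytes at offsets 8..15: 2D E2 83 47 FD AE 57 6C.
Big-endian: lowest address holds the most-significant byte.
The bytes are already most-significant first: 0x2DE28347FDAE576C.

0x2DE28347FDAE576C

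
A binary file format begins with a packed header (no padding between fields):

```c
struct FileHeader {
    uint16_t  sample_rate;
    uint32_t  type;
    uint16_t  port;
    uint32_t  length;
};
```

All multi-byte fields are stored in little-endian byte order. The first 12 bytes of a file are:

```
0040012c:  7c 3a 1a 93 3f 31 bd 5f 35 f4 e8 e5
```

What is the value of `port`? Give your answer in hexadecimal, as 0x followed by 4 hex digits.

0x5FBD

`port` follows `sample_rate` (2 B), `type` (4 B), so it starts at offset 2 + 4 = 6 and occupies 2 bytes.
Bytes at offsets 6..7: BD 5F.
Little-endian stores the least-significant byte at the lowest address.
Reassemble most-significant byte first: 5F BD → 0x5FBD.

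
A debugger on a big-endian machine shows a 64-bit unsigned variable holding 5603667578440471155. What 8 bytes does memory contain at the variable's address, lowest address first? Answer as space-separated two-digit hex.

4D C4 39 F9 1C 51 52 73

5603667578440471155 in hexadecimal, padded to 64 bits, is 0x4DC439F91C515273.
Split into bytes (most-significant first): 4D C4 39 F9 1C 51 52 73.
Big-endian: lowest address holds the most-significant byte.
So the memory order matches the most-significant-first order: 4D C4 39 F9 1C 51 52 73.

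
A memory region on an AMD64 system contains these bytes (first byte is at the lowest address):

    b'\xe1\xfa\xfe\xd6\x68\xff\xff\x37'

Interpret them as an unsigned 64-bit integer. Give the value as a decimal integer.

4035224616895970017

Little-endian stores the least-significant byte at the lowest address.
Reassemble most-significant byte first: 37 FF FF 68 D6 FE FA E1 → 0x37FFFF68D6FEFAE1.
0x37FFFF68D6FEFAE1 = 4035224616895970017.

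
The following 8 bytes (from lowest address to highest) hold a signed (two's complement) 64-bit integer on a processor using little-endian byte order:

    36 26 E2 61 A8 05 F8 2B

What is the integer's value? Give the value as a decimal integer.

Little-endian stores the least-significant byte at the lowest address.
Reassemble most-significant byte first: 2B F8 05 A8 61 E2 26 36 → 0x2BF805A861E22636.
0x2BF805A861E22636 = 3168288558609999414.

3168288558609999414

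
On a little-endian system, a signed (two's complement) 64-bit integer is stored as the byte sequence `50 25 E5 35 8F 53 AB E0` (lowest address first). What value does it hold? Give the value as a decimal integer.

-2257618913646533296

Little-endian: lowest address holds the least-significant byte.
Reassemble most-significant byte first: E0 AB 53 8F 35 E5 25 50 → 0xE0AB538F35E52550.
Top bit is set, so as a signed 64-bit value this is 0xE0AB538F35E52550 − 2^64 = -2257618913646533296.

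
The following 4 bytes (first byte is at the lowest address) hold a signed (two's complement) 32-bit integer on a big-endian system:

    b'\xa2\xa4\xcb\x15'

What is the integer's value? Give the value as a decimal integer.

-1566258411

In big-endian order the high byte comes first in memory.
The bytes are already most-significant first: 0xA2A4CB15.
Top bit is set, so as a signed 32-bit value this is 0xA2A4CB15 − 2^32 = -1566258411.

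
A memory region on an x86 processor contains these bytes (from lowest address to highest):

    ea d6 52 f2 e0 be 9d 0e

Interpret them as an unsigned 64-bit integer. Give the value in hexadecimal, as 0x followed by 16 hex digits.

Little-endian: lowest address holds the least-significant byte.
Reassemble most-significant byte first: 0E 9D BE E0 F2 52 D6 EA → 0x0E9DBEE0F252D6EA.

0x0E9DBEE0F252D6EA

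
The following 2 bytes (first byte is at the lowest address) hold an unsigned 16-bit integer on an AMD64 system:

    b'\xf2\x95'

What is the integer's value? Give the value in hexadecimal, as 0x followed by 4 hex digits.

Little-endian stores the least-significant byte at the lowest address.
Reassemble most-significant byte first: 95 F2 → 0x95F2.

0x95F2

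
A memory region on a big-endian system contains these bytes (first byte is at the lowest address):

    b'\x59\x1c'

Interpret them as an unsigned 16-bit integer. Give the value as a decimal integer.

Big-endian: lowest address holds the most-significant byte.
The bytes are already most-significant first: 0x591C.
0x591C = 22812.

22812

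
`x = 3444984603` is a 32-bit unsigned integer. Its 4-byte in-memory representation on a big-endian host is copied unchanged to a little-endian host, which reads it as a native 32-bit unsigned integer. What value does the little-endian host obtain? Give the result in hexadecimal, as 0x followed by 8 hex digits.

0x1B4B56CD

3444984603 in 32-bit hexadecimal is 0xCD564B1B.
Stored big-endian, the bytes at ascending addresses are CD 56 4B 1B.
Read back as little-endian, the first byte is least significant, giving 0x1B4B56CD.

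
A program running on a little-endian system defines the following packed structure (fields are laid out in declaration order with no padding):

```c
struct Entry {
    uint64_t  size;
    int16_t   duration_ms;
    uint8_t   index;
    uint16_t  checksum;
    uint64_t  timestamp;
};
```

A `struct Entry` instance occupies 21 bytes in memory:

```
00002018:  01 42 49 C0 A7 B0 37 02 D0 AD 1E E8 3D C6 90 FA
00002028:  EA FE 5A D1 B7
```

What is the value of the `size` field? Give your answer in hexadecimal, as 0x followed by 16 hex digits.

`size` is the first field, at byte offset 0, occupying 8 bytes.
Bytes at offsets 0..7: 01 42 49 C0 A7 B0 37 02.
In little-endian order the low byte comes first in memory.
Reassemble most-significant byte first: 02 37 B0 A7 C0 49 42 01 → 0x0237B0A7C0494201.

0x0237B0A7C0494201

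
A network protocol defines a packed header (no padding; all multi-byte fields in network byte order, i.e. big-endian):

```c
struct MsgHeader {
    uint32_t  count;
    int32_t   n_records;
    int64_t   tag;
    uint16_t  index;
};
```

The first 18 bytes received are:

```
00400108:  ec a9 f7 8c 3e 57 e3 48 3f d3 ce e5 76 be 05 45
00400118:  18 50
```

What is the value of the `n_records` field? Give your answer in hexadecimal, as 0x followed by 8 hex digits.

`n_records` follows `count` (4 bytes), so it starts at byte offset 4 and occupies 4 bytes.
Bytes at offsets 4..7: 3E 57 E3 48.
Big-endian stores the most-significant byte at the lowest address.
The bytes are already most-significant first: 0x3E57E348.

0x3E57E348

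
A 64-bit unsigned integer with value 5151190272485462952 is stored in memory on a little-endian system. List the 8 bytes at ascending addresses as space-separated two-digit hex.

A8 93 F1 B9 42 B4 7C 47

5151190272485462952 in hexadecimal, padded to 64 bits, is 0x477CB442B9F193A8.
Split into bytes (most-significant first): 47 7C B4 42 B9 F1 93 A8.
In little-endian order the low byte comes first in memory.
So at ascending addresses the bytes are A8 93 F1 B9 42 B4 7C 47.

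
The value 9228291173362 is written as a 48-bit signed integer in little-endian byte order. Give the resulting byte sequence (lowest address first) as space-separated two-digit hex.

F2 6B 04 A1 64 08

9228291173362 in hexadecimal, padded to 48 bits, is 0x0864A1046BF2.
Split into bytes (most-significant first): 08 64 A1 04 6B F2.
Little-endian stores the least-significant byte at the lowest address.
So at ascending addresses the bytes are F2 6B 04 A1 64 08.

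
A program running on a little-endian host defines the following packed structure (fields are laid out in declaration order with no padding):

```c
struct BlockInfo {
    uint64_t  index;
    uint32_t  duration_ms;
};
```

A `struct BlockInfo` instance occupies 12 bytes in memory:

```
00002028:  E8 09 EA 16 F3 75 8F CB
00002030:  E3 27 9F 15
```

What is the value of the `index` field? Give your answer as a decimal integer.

14668072198290934248

`index` is the first field, at byte offset 0, occupying 8 bytes.
Bytes at offsets 0..7: E8 09 EA 16 F3 75 8F CB.
Little-endian: lowest address holds the least-significant byte.
Reassemble most-significant byte first: CB 8F 75 F3 16 EA 09 E8 → 0xCB8F75F316EA09E8.
0xCB8F75F316EA09E8 = 14668072198290934248.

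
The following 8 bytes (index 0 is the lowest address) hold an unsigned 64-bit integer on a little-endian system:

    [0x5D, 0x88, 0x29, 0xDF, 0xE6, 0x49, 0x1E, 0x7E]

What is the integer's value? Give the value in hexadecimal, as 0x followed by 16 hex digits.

0x7E1E49E6DF29885D

In little-endian order the low byte comes first in memory.
Reassemble most-significant byte first: 7E 1E 49 E6 DF 29 88 5D → 0x7E1E49E6DF29885D.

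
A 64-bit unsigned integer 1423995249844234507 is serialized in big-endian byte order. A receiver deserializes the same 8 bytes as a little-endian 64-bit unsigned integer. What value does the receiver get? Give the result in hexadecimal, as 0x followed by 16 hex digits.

0x0B29CF94220CC313

1423995249844234507 in 64-bit hexadecimal is 0x13C30C2294CF290B.
Stored big-endian, the bytes at ascending addresses are 13 C3 0C 22 94 CF 29 0B.
Read back as little-endian, the first byte is least significant, giving 0x0B29CF94220CC313.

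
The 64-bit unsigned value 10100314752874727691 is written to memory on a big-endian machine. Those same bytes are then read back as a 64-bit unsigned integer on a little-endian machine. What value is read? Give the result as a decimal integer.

10100314752874727691 in 64-bit hexadecimal is 0x8C2B86C104BC490B.
Stored big-endian, the bytes at ascending addresses are 8C 2B 86 C1 04 BC 49 0B.
Read back as little-endian, the first byte is least significant, giving 0x0B49BC04C1862B8C.
0x0B49BC04C1862B8C = 813387936329771916.

813387936329771916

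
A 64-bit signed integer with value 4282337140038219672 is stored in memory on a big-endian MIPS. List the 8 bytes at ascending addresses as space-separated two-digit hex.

3B 6D EA F0 A8 70 B7 98

4282337140038219672 in hexadecimal, padded to 64 bits, is 0x3B6DEAF0A870B798.
Split into bytes (most-significant first): 3B 6D EA F0 A8 70 B7 98.
Big-endian stores the most-significant byte at the lowest address.
So the memory order matches the most-significant-first order: 3B 6D EA F0 A8 70 B7 98.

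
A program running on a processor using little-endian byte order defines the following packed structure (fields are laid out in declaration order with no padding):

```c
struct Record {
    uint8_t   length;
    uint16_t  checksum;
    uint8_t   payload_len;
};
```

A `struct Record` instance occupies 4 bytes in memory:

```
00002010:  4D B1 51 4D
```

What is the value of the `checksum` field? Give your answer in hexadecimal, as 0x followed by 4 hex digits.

0x51B1

`checksum` follows `length` (1 byte), so it starts at byte offset 1 and occupies 2 bytes.
Bytes at offsets 1..2: B1 51.
Little-endian: lowest address holds the least-significant byte.
Reassemble most-significant byte first: 51 B1 → 0x51B1.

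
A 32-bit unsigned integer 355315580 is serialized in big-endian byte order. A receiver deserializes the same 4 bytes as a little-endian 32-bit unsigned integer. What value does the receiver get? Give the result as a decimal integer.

2091855125

355315580 in 32-bit hexadecimal is 0x152DAF7C.
Stored big-endian, the bytes at ascending addresses are 15 2D AF 7C.
Read back as little-endian, the first byte is least significant, giving 0x7CAF2D15.
0x7CAF2D15 = 2091855125.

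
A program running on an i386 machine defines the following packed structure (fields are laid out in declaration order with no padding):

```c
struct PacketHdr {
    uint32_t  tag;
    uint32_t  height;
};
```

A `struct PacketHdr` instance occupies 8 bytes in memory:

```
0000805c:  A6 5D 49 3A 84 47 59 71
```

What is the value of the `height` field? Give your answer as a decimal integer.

`height` follows `tag` (4 bytes), so it starts at byte offset 4 and occupies 4 bytes.
Bytes at offsets 4..7: 84 47 59 71.
Little-endian: lowest address holds the least-significant byte.
Reassemble most-significant byte first: 71 59 47 84 → 0x71594784.
0x71594784 = 1901676420.

1901676420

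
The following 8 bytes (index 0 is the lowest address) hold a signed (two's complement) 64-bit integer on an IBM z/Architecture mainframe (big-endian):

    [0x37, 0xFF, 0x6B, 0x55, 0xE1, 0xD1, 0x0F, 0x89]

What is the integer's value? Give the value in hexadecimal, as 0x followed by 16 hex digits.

0x37FF6B55E1D10F89

Big-endian stores the most-significant byte at the lowest address.
The bytes are already most-significant first: 0x37FF6B55E1D10F89.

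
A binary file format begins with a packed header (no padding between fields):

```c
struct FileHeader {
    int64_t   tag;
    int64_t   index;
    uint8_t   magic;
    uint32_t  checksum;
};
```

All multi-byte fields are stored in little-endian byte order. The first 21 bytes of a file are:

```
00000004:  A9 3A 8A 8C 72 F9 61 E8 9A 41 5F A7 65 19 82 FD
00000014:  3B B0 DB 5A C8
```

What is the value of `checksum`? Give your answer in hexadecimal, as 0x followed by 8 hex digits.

`checksum` follows `tag` (8 B), `index` (8 B), `magic` (1 B), so it starts at offset 8 + 8 + 1 = 17 and occupies 4 bytes.
Bytes at offsets 17..20: B0 DB 5A C8.
Little-endian stores the least-significant byte at the lowest address.
Reassemble most-significant byte first: C8 5A DB B0 → 0xC85ADBB0.

0xC85ADBB0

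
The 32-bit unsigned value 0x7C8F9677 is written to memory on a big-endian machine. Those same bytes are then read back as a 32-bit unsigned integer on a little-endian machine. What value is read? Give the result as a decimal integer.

2006355836

Stored big-endian, the bytes at ascending addresses are 7C 8F 96 77.
Read back as little-endian, the first byte is least significant, giving 0x77968F7C.
0x77968F7C = 2006355836.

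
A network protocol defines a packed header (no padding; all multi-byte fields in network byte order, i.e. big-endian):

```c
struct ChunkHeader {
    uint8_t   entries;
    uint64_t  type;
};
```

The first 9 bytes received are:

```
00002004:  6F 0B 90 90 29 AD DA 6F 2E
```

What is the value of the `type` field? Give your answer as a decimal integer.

`type` follows `entries` (1 byte), so it starts at byte offset 1 and occupies 8 bytes.
Bytes at offsets 1..8: 0B 90 90 29 AD DA 6F 2E.
In big-endian order the high byte comes first in memory.
The bytes are already most-significant first: 0x0B909029ADDA6F2E.
0x0B909029ADDA6F2E = 833324439748374318.

833324439748374318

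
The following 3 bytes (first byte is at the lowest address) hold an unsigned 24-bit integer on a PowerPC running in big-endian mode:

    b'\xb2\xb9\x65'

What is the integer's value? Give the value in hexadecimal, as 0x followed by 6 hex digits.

0xB2B965

Big-endian: lowest address holds the most-significant byte.
The bytes are already most-significant first: 0xB2B965.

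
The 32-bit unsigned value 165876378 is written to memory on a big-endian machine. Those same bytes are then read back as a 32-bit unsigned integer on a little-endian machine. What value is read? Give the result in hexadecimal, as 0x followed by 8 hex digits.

0x9A12E309

165876378 in 32-bit hexadecimal is 0x09E3129A.
Stored big-endian, the bytes at ascending addresses are 09 E3 12 9A.
Read back as little-endian, the first byte is least significant, giving 0x9A12E309.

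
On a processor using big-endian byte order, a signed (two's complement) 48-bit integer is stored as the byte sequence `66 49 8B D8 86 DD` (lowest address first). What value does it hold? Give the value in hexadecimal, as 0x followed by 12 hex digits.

0x66498BD886DD

In big-endian order the high byte comes first in memory.
The bytes are already most-significant first: 0x66498BD886DD.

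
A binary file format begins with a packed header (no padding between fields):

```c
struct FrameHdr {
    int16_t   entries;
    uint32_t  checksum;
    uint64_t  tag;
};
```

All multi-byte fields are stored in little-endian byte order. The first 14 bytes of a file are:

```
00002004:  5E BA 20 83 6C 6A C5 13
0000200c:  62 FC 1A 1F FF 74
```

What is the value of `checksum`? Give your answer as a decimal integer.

1785496352

`checksum` follows `entries` (2 bytes), so it starts at byte offset 2 and occupies 4 bytes.
Bytes at offsets 2..5: 20 83 6C 6A.
In little-endian order the low byte comes first in memory.
Reassemble most-significant byte first: 6A 6C 83 20 → 0x6A6C8320.
0x6A6C8320 = 1785496352.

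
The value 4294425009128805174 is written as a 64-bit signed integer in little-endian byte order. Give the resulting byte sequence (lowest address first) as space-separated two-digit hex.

4294425009128805174 in hexadecimal, padded to 64 bits, is 0x3B98DCCAFFAD1336.
Split into bytes (most-significant first): 3B 98 DC CA FF AD 13 36.
Little-endian stores the least-significant byte at the lowest address.
So at ascending addresses the bytes are 36 13 AD FF CA DC 98 3B.

36 13 AD FF CA DC 98 3B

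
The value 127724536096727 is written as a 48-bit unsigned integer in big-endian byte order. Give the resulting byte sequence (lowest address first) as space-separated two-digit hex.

74 2A 2F 9A 67 D7

127724536096727 in hexadecimal, padded to 48 bits, is 0x742A2F9A67D7.
Split into bytes (most-significant first): 74 2A 2F 9A 67 D7.
Big-endian: lowest address holds the most-significant byte.
So the memory order matches the most-significant-first order: 74 2A 2F 9A 67 D7.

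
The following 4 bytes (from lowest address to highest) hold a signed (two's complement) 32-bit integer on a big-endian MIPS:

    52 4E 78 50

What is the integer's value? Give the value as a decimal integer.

1380874320

In big-endian order the high byte comes first in memory.
The bytes are already most-significant first: 0x524E7850.
0x524E7850 = 1380874320.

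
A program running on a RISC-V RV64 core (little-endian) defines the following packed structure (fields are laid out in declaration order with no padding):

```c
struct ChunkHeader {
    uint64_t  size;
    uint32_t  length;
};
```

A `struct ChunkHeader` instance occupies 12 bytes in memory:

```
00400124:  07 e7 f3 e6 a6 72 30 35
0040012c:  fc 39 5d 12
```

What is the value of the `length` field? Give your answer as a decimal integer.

`length` follows `size` (8 bytes), so it starts at byte offset 8 and occupies 4 bytes.
Bytes at offsets 8..11: FC 39 5D 12.
Little-endian stores the least-significant byte at the lowest address.
Reassemble most-significant byte first: 12 5D 39 FC → 0x125D39FC.
0x125D39FC = 308099580.

308099580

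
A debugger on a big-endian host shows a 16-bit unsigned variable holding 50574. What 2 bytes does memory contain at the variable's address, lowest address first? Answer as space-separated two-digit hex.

50574 in hexadecimal, padded to 16 bits, is 0xC58E.
Split into bytes (most-significant first): C5 8E.
Big-endian stores the most-significant byte at the lowest address.
So the memory order matches the most-significant-first order: C5 8E.

C5 8E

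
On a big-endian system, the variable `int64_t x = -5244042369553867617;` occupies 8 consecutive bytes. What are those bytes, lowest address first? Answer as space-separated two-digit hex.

Two's complement of -5244042369553867617 in 64 bits: 5244042369553867617 = 0x48C694C0405B2361; invert → 0xB7396B3FBFA4DC9E; add 1 → 0xB7396B3FBFA4DC9F.
Split into bytes (most-significant first): B7 39 6B 3F BF A4 DC 9F.
Big-endian: lowest address holds the most-significant byte.
So the memory order matches the most-significant-first order: B7 39 6B 3F BF A4 DC 9F.

B7 39 6B 3F BF A4 DC 9F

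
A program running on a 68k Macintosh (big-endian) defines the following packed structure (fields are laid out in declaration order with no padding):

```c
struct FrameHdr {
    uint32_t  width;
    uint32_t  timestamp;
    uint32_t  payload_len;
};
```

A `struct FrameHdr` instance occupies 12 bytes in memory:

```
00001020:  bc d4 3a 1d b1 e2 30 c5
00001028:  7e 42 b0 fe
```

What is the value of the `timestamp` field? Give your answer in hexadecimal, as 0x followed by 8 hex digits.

0xB1E230C5

`timestamp` follows `width` (4 bytes), so it starts at byte offset 4 and occupies 4 bytes.
Bytes at offsets 4..7: B1 E2 30 C5.
Big-endian stores the most-significant byte at the lowest address.
The bytes are already most-significant first: 0xB1E230C5.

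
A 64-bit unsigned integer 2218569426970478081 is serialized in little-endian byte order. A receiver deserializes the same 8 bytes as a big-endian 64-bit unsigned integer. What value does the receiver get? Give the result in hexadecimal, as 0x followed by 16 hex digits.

0x01061EAC23F1C91E

2218569426970478081 in 64-bit hexadecimal is 0x1EC9F123AC1E0601.
Stored little-endian, the bytes at ascending addresses are 01 06 1E AC 23 F1 C9 1E.
Read back as big-endian, the last byte is least significant, giving 0x01061EAC23F1C91E.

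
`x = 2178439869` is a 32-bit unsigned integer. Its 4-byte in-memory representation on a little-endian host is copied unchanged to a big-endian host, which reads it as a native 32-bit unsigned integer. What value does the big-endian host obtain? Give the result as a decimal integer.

3176847489

2178439869 in 32-bit hexadecimal is 0x81D85ABD.
Stored little-endian, the bytes at ascending addresses are BD 5A D8 81.
Read back as big-endian, the last byte is least significant, giving 0xBD5AD881.
0xBD5AD881 = 3176847489.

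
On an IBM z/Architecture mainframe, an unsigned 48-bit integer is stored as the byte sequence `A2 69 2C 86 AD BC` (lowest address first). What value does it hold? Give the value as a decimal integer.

178572602289596

Big-endian stores the most-significant byte at the lowest address.
The bytes are already most-significant first: 0xA2692C86ADBC.
0xA2692C86ADBC = 178572602289596.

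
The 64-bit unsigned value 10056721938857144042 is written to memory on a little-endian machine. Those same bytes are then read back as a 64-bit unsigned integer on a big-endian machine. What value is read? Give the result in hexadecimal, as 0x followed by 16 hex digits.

10056721938857144042 in 64-bit hexadecimal is 0x8B90A75212752EEA.
Stored little-endian, the bytes at ascending addresses are EA 2E 75 12 52 A7 90 8B.
Read back as big-endian, the last byte is least significant, giving 0xEA2E751252A7908B.

0xEA2E751252A7908B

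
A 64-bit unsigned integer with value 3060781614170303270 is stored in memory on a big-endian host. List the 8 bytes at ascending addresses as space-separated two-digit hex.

2A 7A 14 A9 4F AA EB 26

3060781614170303270 in hexadecimal, padded to 64 bits, is 0x2A7A14A94FAAEB26.
Split into bytes (most-significant first): 2A 7A 14 A9 4F AA EB 26.
Big-endian: lowest address holds the most-significant byte.
So the memory order matches the most-significant-first order: 2A 7A 14 A9 4F AA EB 26.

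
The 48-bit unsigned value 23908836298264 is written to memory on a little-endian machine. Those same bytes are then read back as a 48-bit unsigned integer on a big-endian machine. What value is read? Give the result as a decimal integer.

23908836298264 in 48-bit hexadecimal is 0x15BEB5B1CE18.
Stored little-endian, the bytes at ascending addresses are 18 CE B1 B5 BE 15.
Read back as big-endian, the last byte is least significant, giving 0x18CEB1B5BE15.
0x18CEB1B5BE15 = 27276023807509.

27276023807509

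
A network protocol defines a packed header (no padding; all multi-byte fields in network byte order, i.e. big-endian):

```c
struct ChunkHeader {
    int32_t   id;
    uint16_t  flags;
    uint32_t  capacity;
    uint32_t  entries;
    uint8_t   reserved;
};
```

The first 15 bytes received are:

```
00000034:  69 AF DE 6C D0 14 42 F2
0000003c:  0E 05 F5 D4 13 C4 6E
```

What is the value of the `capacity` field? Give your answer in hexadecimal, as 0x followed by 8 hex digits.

`capacity` follows `id` (4 B), `flags` (2 B), so it starts at offset 4 + 2 = 6 and occupies 4 bytes.
Bytes at offsets 6..9: 42 F2 0E 05.
Big-endian stores the most-significant byte at the lowest address.
The bytes are already most-significant first: 0x42F20E05.

0x42F20E05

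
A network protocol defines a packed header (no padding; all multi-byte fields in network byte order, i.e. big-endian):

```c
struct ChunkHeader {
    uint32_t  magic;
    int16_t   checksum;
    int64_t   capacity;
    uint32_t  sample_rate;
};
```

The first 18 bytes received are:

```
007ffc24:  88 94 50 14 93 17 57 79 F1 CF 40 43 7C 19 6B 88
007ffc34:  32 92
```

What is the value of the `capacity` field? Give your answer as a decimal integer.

6303335025920408601

`capacity` follows `magic` (4 B), `checksum` (2 B), so it starts at offset 4 + 2 = 6 and occupies 8 bytes.
Bytes at offsets 6..13: 57 79 F1 CF 40 43 7C 19.
Big-endian stores the most-significant byte at the lowest address.
The bytes are already most-significant first: 0x5779F1CF40437C19.
0x5779F1CF40437C19 = 6303335025920408601.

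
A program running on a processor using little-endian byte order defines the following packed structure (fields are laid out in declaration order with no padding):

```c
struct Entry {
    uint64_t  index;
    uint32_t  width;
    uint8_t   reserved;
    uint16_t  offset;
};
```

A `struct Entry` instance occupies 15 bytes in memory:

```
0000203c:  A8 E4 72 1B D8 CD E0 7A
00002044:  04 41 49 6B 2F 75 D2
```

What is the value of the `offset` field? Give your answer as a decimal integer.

`offset` follows `index` (8 B), `width` (4 B), `reserved` (1 B), so it starts at offset 8 + 4 + 1 = 13 and occupies 2 bytes.
Bytes at offsets 13..14: 75 D2.
In little-endian order the low byte comes first in memory.
Reassemble most-significant byte first: D2 75 → 0xD275.
0xD275 = 53877.

53877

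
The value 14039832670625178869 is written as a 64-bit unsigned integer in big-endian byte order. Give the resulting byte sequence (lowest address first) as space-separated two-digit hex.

C2 D7 81 6D 7E 89 A4 F5

14039832670625178869 in hexadecimal, padded to 64 bits, is 0xC2D7816D7E89A4F5.
Split into bytes (most-significant first): C2 D7 81 6D 7E 89 A4 F5.
Big-endian stores the most-significant byte at the lowest address.
So the memory order matches the most-significant-first order: C2 D7 81 6D 7E 89 A4 F5.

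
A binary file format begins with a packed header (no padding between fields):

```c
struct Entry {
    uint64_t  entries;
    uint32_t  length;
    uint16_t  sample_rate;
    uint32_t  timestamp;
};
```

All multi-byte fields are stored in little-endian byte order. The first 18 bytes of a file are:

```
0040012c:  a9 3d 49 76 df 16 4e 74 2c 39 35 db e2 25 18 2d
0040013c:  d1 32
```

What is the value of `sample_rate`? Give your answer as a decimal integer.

9698

`sample_rate` follows `entries` (8 B), `length` (4 B), so it starts at offset 8 + 4 = 12 and occupies 2 bytes.
Bytes at offsets 12..13: E2 25.
In little-endian order the low byte comes first in memory.
Reassemble most-significant byte first: 25 E2 → 0x25E2.
0x25E2 = 9698.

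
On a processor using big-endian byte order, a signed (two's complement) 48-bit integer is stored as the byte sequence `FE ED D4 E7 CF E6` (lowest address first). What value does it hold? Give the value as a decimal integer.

Big-endian: lowest address holds the most-significant byte.
The bytes are already most-significant first: 0xFEEDD4E7CFE6.
Top bit is set, so as a signed 48-bit value this is 0xFEEDD4E7CFE6 − 2^48 = -1177544044570.

-1177544044570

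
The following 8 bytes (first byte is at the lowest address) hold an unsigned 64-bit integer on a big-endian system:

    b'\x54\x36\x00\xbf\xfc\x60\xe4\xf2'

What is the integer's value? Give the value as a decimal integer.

In big-endian order the high byte comes first in memory.
The bytes are already most-significant first: 0x543600BFFC60E4F2.
0x543600BFFC60E4F2 = 6068038372501284082.

6068038372501284082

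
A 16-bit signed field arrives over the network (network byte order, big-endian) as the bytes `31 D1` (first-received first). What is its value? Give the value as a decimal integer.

12753

In big-endian order the high byte comes first in memory.
The bytes are already most-significant first: 0x31D1.
0x31D1 = 12753.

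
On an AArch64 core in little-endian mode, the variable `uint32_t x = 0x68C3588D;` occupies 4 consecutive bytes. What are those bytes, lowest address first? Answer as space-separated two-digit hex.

Split into bytes (most-significant first): 68 C3 58 8D.
In little-endian order the low byte comes first in memory.
So at ascending addresses the bytes are 8D 58 C3 68.

8D 58 C3 68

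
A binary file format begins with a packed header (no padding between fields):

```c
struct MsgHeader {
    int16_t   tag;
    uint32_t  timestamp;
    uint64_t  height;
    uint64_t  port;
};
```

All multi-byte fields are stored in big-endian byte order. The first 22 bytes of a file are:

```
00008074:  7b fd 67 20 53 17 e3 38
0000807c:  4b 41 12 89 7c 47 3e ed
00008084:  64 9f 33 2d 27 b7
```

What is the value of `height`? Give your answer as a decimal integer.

`height` follows `tag` (2 B), `timestamp` (4 B), so it starts at offset 2 + 4 = 6 and occupies 8 bytes.
Bytes at offsets 6..13: E3 38 4B 41 12 89 7C 47.
Big-endian stores the most-significant byte at the lowest address.
The bytes are already most-significant first: 0xE3384B4112897C47.
0xE3384B4112897C47 = 16372919188161395783.

16372919188161395783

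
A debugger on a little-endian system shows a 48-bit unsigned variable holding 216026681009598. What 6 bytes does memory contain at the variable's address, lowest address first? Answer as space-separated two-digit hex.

216026681009598 in hexadecimal, padded to 48 bits, is 0xC479A19565BE.
Split into bytes (most-significant first): C4 79 A1 95 65 BE.
In little-endian order the low byte comes first in memory.
So at ascending addresses the bytes are BE 65 95 A1 79 C4.

BE 65 95 A1 79 C4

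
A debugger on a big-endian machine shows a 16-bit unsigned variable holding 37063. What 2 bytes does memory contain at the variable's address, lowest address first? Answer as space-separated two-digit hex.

90 C7

37063 in hexadecimal, padded to 16 bits, is 0x90C7.
Split into bytes (most-significant first): 90 C7.
Big-endian stores the most-significant byte at the lowest address.
So the memory order matches the most-significant-first order: 90 C7.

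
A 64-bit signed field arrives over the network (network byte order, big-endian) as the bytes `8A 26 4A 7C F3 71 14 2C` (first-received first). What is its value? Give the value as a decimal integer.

Big-endian stores the most-significant byte at the lowest address.
The bytes are already most-significant first: 0x8A264A7CF371142C.
Top bit is set, so as a signed 64-bit value this is 0x8A264A7CF371142C − 2^64 = -8492018146839817172.

-8492018146839817172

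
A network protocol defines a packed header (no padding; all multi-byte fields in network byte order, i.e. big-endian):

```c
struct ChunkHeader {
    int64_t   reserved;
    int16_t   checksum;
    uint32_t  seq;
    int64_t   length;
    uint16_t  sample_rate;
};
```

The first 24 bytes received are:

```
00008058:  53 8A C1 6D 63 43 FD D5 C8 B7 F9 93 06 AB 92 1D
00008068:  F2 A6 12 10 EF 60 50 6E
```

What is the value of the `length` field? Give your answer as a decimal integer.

`length` follows `reserved` (8 B), `checksum` (2 B), `seq` (4 B), so it starts at offset 8 + 2 + 4 = 14 and occupies 8 bytes.
Bytes at offsets 14..21: 92 1D F2 A6 12 10 EF 60.
In big-endian order the high byte comes first in memory.
The bytes are already most-significant first: 0x921DF2A61210EF60.
Top bit is set, so as a signed 64-bit value this is 0x921DF2A61210EF60 − 2^64 = -7917905774765871264.

-7917905774765871264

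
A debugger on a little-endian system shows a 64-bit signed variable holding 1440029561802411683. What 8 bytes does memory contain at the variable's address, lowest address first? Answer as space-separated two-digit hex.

A3 4E 4B C1 41 03 FC 13

1440029561802411683 in hexadecimal, padded to 64 bits, is 0x13FC0341C14B4EA3.
Split into bytes (most-significant first): 13 FC 03 41 C1 4B 4E A3.
In little-endian order the low byte comes first in memory.
So at ascending addresses the bytes are A3 4E 4B C1 41 03 FC 13.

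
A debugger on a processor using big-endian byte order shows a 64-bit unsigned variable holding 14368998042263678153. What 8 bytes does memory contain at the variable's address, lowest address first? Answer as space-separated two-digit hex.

14368998042263678153 in hexadecimal, padded to 64 bits, is 0xC768EF96D768ECC9.
Split into bytes (most-significant first): C7 68 EF 96 D7 68 EC C9.
Big-endian: lowest address holds the most-significant byte.
So the memory order matches the most-significant-first order: C7 68 EF 96 D7 68 EC C9.

C7 68 EF 96 D7 68 EC C9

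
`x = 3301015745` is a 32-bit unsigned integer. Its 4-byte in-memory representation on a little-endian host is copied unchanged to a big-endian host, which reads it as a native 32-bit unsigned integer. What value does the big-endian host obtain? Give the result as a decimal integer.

3246440900

3301015745 in 32-bit hexadecimal is 0xC4C180C1.
Stored little-endian, the bytes at ascending addresses are C1 80 C1 C4.
Read back as big-endian, the last byte is least significant, giving 0xC180C1C4.
0xC180C1C4 = 3246440900.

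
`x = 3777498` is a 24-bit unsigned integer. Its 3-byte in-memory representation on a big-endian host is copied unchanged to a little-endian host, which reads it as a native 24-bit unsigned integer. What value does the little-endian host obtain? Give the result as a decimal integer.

14328633

3777498 in 24-bit hexadecimal is 0x39A3DA.
Stored big-endian, the bytes at ascending addresses are 39 A3 DA.
Read back as little-endian, the first byte is least significant, giving 0xDAA339.
0xDAA339 = 14328633.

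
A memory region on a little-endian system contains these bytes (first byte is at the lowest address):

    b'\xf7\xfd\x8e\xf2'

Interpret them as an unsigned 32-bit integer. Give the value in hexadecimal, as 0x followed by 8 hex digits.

Little-endian stores the least-significant byte at the lowest address.
Reassemble most-significant byte first: F2 8E FD F7 → 0xF28EFDF7.

0xF28EFDF7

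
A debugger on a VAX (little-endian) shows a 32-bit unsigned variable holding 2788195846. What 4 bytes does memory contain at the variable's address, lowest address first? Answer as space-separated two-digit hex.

2788195846 in hexadecimal, padded to 32 bits, is 0xA6307E06.
Split into bytes (most-significant first): A6 30 7E 06.
Little-endian stores the least-significant byte at the lowest address.
So at ascending addresses the bytes are 06 7E 30 A6.

06 7E 30 A6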